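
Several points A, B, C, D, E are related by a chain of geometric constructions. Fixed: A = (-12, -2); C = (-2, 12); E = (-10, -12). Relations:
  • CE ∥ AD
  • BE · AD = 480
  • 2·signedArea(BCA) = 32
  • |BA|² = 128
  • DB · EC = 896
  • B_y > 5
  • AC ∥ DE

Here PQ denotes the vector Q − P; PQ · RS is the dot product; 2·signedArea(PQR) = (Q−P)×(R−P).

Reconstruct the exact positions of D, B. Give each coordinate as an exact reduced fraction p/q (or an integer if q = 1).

1. D_x = -20  [AC ∥ DE ∩ CE ∥ AD]
2. D_y = -26  [AC ∥ DE ∩ CE ∥ AD]
   → D = (-20, -26)
3. B_x = -4  [BE · AD = 480 ∩ 2·signedArea(BCA) = 32]
4. B_y = 6  [BE · AD = 480 ∩ 2·signedArea(BCA) = 32]
   → B = (-4, 6)

B = (-4, 6)
D = (-20, -26)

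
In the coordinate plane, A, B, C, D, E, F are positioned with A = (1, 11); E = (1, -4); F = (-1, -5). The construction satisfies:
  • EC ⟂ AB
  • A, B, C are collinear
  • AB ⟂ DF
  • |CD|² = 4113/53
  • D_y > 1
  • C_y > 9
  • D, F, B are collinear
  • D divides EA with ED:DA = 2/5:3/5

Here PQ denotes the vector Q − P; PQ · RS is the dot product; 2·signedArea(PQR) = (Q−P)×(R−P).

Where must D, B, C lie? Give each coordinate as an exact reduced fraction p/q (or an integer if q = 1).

B = (179/53, 547/53)
C = (263/53, 523/53)
D = (1, 2)

1. D_x = 1  [D divides EA with ED:DA = 2/5:3/5]
2. D_y = 2  [D divides EA with ED:DA = 2/5:3/5]
   → D = (1, 2)
3. B_x = 179/53  [D, F, B are collinear ∩ AB ⟂ DF]
4. B_y = 547/53  [D, F, B are collinear ∩ AB ⟂ DF]
   → B = (179/53, 547/53)
5. C_x = 263/53  [A, B, C are collinear ∩ EC ⟂ AB]
6. C_y = 523/53  [A, B, C are collinear ∩ EC ⟂ AB]
   → C = (263/53, 523/53)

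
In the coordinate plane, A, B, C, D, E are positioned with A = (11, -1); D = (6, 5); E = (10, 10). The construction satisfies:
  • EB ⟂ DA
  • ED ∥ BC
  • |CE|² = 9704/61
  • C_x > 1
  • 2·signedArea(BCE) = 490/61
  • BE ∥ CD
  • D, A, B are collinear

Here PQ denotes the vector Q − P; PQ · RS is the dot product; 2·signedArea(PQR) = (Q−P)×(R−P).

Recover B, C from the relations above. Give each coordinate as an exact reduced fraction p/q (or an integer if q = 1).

B = (316/61, 365/61)
C = (72/61, 60/61)

1. B_x = 316/61  [D, A, B are collinear ∩ EB ⟂ DA]
2. B_y = 365/61  [D, A, B are collinear ∩ EB ⟂ DA]
   → B = (316/61, 365/61)
3. C_x = 72/61  [BE ∥ CD ∩ ED ∥ BC]
4. C_y = 60/61  [BE ∥ CD ∩ ED ∥ BC]
   → C = (72/61, 60/61)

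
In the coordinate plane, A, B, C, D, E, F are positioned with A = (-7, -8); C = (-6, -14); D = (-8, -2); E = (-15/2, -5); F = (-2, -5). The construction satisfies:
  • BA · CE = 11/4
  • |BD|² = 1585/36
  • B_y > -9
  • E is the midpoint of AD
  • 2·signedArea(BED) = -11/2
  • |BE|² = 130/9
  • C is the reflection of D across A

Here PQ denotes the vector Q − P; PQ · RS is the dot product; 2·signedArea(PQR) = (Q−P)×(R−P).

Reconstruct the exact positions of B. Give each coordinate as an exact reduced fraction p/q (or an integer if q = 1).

1. B_x = -31/6  [2·signedArea(BED) = -11/2 ∩ BA · CE = 11/4]
2. B_y = -8  [2·signedArea(BED) = -11/2 ∩ BA · CE = 11/4]
   → B = (-31/6, -8)

B = (-31/6, -8)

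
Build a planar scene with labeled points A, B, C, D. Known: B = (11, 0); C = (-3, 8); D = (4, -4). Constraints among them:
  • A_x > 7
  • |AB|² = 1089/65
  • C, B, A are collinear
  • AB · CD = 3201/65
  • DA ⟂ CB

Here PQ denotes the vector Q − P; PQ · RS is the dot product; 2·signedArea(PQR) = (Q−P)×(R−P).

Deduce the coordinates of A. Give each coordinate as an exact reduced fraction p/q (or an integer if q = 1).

A = (484/65, 132/65)

1. A_x = 484/65  [C, B, A are collinear ∩ DA ⟂ CB]
2. A_y = 132/65  [C, B, A are collinear ∩ DA ⟂ CB]
   → A = (484/65, 132/65)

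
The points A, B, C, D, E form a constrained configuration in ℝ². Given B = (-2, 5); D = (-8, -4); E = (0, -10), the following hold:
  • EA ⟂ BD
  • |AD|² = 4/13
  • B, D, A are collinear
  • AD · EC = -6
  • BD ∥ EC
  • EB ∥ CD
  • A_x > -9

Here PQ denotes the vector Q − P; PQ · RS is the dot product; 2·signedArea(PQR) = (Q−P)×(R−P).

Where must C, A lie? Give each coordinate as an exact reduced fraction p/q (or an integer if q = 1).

1. C_x = -6  [EB ∥ CD ∩ BD ∥ EC]
2. C_y = -19  [EB ∥ CD ∩ BD ∥ EC]
   → C = (-6, -19)
3. A_x = -108/13  [B, D, A are collinear ∩ EA ⟂ BD]
4. A_y = -58/13  [B, D, A are collinear ∩ EA ⟂ BD]
   → A = (-108/13, -58/13)

A = (-108/13, -58/13)
C = (-6, -19)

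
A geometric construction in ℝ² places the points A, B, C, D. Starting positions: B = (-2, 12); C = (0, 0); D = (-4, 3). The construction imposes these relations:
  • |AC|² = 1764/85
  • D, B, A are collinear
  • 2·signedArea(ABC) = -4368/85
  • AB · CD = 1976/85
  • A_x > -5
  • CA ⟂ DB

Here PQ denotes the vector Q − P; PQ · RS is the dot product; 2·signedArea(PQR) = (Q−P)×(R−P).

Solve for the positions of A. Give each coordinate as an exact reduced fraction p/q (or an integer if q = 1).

1. A_x = -378/85  [D, B, A are collinear ∩ CA ⟂ DB]
2. A_y = 84/85  [D, B, A are collinear ∩ CA ⟂ DB]
   → A = (-378/85, 84/85)

A = (-378/85, 84/85)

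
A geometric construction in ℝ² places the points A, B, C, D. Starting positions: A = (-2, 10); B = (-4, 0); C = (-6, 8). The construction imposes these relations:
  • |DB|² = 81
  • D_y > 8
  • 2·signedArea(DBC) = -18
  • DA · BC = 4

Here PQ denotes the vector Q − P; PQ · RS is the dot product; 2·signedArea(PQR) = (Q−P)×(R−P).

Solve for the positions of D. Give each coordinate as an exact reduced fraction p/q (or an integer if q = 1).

1. D_x = -4  [2·signedArea(DBC) = -18 ∩ DA · BC = 4]
2. D_y = 9  [2·signedArea(DBC) = -18 ∩ DA · BC = 4]
   → D = (-4, 9)

D = (-4, 9)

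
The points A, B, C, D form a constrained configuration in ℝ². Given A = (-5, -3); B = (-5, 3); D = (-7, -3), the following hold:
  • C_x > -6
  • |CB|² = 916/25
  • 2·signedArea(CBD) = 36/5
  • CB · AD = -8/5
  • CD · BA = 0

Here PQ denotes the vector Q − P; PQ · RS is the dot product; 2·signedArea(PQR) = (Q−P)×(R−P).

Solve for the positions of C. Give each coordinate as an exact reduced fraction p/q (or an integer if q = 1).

C = (-29/5, -3)

1. C_x = -29/5  [CD · BA = 0 ∩ CB · AD = -8/5]
2. C_y = -3  [CD · BA = 0 ∩ CB · AD = -8/5]
   → C = (-29/5, -3)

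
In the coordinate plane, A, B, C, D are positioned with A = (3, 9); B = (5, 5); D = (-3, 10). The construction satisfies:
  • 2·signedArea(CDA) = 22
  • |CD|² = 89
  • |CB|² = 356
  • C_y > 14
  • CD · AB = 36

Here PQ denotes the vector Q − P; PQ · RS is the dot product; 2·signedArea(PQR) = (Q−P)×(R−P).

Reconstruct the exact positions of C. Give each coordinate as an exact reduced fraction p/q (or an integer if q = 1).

1. C_x = -11  [CD · AB = 36 ∩ 2·signedArea(CDA) = 22]
2. C_y = 15  [CD · AB = 36 ∩ 2·signedArea(CDA) = 22]
   → C = (-11, 15)

C = (-11, 15)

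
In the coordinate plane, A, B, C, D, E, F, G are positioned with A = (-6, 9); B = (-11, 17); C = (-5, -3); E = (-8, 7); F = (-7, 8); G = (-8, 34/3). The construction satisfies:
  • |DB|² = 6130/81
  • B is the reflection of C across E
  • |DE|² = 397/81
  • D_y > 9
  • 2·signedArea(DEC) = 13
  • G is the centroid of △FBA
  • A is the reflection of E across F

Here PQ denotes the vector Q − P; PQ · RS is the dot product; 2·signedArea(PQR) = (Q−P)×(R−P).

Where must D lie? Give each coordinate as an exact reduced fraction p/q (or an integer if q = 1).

1. D_x = -22/3  [line 10·x + 3·y + 46 = 0 ∩ |DE|² = 397/81]
2. D_y = 82/9  [line 10·x + 3·y + 46 = 0 ∩ |DE|² = 397/81]
   → D = (-22/3, 82/9)

D = (-22/3, 82/9)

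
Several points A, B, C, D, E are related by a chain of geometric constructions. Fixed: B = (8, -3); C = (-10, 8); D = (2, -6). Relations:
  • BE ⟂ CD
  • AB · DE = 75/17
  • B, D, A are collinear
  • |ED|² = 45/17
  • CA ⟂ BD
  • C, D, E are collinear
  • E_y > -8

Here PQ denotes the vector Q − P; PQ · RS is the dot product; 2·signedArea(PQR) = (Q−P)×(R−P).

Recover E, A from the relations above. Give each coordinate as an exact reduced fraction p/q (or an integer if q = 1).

A = (-2, -8)
E = (52/17, -123/17)

1. E_x = 52/17  [C, D, E are collinear ∩ BE ⟂ CD]
2. E_y = -123/17  [C, D, E are collinear ∩ BE ⟂ CD]
   → E = (52/17, -123/17)
3. A_x = -2  [B, D, A are collinear ∩ CA ⟂ BD]
4. A_y = -8  [B, D, A are collinear ∩ CA ⟂ BD]
   → A = (-2, -8)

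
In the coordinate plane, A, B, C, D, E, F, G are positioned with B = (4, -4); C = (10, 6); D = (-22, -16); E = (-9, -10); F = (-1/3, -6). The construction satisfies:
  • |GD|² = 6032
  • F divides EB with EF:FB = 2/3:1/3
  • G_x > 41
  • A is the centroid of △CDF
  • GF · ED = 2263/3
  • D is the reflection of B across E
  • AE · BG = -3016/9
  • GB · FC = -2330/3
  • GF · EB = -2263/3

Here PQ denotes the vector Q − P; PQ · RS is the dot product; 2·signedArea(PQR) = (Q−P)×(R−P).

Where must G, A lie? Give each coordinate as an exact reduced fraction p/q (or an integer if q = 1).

1. G_x = 42  [GB · FC = -2330/3 ∩ GF · EB = -2263/3]
2. G_y = 28  [GB · FC = -2330/3 ∩ GF · EB = -2263/3]
   → G = (42, 28)
3. A_x = -37/9  [A is the centroid of △CDF]
4. A_y = -16/3  [A is the centroid of △CDF]
   → A = (-37/9, -16/3)

A = (-37/9, -16/3)
G = (42, 28)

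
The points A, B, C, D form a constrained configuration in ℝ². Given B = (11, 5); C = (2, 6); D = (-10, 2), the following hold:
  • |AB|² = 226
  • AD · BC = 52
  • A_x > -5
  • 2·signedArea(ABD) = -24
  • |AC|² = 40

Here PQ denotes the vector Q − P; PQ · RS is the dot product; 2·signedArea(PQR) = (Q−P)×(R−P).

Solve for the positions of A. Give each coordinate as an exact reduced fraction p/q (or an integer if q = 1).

1. A_x = -4  [2·signedArea(ABD) = -24 ∩ AD · BC = 52]
2. A_y = 4  [2·signedArea(ABD) = -24 ∩ AD · BC = 52]
   → A = (-4, 4)

A = (-4, 4)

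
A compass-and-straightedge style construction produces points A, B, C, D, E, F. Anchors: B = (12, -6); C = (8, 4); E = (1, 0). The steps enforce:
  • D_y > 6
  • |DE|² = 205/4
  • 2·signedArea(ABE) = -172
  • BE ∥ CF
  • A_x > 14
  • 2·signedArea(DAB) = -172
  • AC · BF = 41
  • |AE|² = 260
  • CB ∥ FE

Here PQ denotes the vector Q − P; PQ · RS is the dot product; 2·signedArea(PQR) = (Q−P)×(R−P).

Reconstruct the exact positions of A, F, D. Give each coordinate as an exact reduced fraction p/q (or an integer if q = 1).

1. A_x = 15  [line -6·x + -11·y + 178 = 0 ∩ |AE|² = 260]
2. A_y = 8  [line -6·x + -11·y + 178 = 0 ∩ |AE|² = 260]
   → A = (15, 8)
3. F_x = -3  [CB ∥ FE ∩ BE ∥ CF]
4. F_y = 10  [CB ∥ FE ∩ BE ∥ CF]
   → F = (-3, 10)
5. D_x = 5/2  [line 14·x + -3·y + -14 = 0 ∩ |DE|² = 205/4]
6. D_y = 7  [line 14·x + -3·y + -14 = 0 ∩ |DE|² = 205/4]
   → D = (5/2, 7)

A = (15, 8)
D = (5/2, 7)
F = (-3, 10)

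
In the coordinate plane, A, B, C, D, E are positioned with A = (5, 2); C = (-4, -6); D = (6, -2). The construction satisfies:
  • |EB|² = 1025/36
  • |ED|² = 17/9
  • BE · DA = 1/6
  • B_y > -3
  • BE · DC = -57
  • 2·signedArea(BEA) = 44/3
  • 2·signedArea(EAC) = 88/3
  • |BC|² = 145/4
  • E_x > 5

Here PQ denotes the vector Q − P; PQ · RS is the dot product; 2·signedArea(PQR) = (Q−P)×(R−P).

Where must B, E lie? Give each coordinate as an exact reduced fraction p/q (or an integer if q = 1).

1. E_x = 17/3  [line 8·x + -9·y + -154/3 = 0 ∩ |ED|² = 17/9]
2. E_y = -2/3  [line 8·x + -9·y + -154/3 = 0 ∩ |ED|² = 17/9]
   → E = (17/3, -2/3)
3. B_x = 1/2  [BE · DC = -57 ∩ BE · DA = 1/6]
4. B_y = -2  [BE · DC = -57 ∩ BE · DA = 1/6]
   → B = (1/2, -2)

B = (1/2, -2)
E = (17/3, -2/3)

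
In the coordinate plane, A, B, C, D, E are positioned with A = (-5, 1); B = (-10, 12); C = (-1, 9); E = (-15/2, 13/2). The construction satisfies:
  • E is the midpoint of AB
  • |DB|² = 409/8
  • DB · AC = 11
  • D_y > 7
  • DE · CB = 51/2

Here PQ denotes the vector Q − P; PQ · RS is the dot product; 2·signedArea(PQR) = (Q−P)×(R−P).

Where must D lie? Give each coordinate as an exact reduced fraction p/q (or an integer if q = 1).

D = (-17/4, 31/4)

1. D_x = -17/4  [DE · CB = 51/2 ∩ DB · AC = 11]
2. D_y = 31/4  [DE · CB = 51/2 ∩ DB · AC = 11]
   → D = (-17/4, 31/4)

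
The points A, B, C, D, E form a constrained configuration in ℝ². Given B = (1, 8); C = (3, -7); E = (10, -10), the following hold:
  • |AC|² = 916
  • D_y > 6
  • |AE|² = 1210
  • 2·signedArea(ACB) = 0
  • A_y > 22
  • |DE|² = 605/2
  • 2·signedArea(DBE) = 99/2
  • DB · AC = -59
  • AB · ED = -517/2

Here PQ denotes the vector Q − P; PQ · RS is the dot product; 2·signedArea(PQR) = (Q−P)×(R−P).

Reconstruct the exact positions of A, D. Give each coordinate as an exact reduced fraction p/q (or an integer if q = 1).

1. A_x = -1  [line -15·x + -2·y + 31 = 0 ∩ |AC|² = 916]
2. A_y = 23  [line -15·x + -2·y + 31 = 0 ∩ |AC|² = 916]
   → A = (-1, 23)
3. D_x = 9/2  [2·signedArea(DBE) = 99/2 ∩ DB · AC = -59]
4. D_y = 13/2  [2·signedArea(DBE) = 99/2 ∩ DB · AC = -59]
   → D = (9/2, 13/2)

A = (-1, 23)
D = (9/2, 13/2)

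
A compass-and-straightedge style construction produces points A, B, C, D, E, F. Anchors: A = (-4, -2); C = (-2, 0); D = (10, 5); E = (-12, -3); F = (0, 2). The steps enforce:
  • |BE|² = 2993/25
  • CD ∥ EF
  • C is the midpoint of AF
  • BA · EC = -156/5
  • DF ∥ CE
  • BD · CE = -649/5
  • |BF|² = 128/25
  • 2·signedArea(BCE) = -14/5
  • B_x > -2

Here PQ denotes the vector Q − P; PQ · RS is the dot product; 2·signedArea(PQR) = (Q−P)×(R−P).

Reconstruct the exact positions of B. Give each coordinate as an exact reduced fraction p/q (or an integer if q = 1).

1. B_x = -8/5  [2·signedArea(BCE) = -14/5 ∩ BA · EC = -156/5]
2. B_y = 2/5  [2·signedArea(BCE) = -14/5 ∩ BA · EC = -156/5]
   → B = (-8/5, 2/5)

B = (-8/5, 2/5)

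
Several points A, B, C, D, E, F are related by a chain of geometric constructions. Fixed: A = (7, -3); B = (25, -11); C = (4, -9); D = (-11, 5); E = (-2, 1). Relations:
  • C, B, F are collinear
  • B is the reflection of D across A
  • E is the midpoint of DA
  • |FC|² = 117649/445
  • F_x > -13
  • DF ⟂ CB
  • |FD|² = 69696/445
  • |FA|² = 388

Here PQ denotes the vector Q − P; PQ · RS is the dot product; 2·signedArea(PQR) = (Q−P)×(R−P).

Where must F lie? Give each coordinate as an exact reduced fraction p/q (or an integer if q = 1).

F = (-5423/445, -3319/445)

1. F_x = -5423/445  [C, B, F are collinear ∩ DF ⟂ CB]
2. F_y = -3319/445  [C, B, F are collinear ∩ DF ⟂ CB]
   → F = (-5423/445, -3319/445)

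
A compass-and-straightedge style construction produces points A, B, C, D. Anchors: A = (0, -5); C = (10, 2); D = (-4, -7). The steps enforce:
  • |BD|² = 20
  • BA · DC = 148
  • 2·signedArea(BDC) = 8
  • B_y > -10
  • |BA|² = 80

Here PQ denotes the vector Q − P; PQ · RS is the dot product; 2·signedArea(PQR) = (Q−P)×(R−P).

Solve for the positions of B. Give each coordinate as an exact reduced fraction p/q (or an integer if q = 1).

1. B_x = -8  [BA · DC = 148 ∩ 2·signedArea(BDC) = 8]
2. B_y = -9  [BA · DC = 148 ∩ 2·signedArea(BDC) = 8]
   → B = (-8, -9)

B = (-8, -9)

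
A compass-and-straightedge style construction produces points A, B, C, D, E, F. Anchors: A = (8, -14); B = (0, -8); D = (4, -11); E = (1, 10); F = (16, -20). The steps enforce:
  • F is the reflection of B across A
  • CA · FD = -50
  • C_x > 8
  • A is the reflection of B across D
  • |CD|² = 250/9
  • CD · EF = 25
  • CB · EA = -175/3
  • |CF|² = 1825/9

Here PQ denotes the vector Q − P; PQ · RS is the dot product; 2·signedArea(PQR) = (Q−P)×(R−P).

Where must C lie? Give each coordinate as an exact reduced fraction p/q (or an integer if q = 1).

1. C_x = 25/3  [CA · FD = -50 ∩ CB · EA = -175/3]
2. C_y = -8  [CA · FD = -50 ∩ CB · EA = -175/3]
   → C = (25/3, -8)

C = (25/3, -8)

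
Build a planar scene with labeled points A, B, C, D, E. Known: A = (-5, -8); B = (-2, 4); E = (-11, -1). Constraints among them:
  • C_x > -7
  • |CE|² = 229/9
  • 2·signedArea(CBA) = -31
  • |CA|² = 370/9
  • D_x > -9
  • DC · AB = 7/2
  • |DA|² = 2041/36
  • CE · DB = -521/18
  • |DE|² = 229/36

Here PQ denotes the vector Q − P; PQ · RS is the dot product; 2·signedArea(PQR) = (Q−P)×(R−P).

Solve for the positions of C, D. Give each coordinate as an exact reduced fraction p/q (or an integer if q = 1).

C = (-6, -5/3)
D = (-17/2, -4/3)

1. C_x = -6  [line 12·x + -3·y + 67 = 0 ∩ |CA|² = 370/9]
2. C_y = -5/3  [line 12·x + -3·y + 67 = 0 ∩ |CA|² = 370/9]
   → C = (-6, -5/3)
3. D_x = -17/2  [CE · DB = -521/18 ∩ DC · AB = 7/2]
4. D_y = -4/3  [CE · DB = -521/18 ∩ DC · AB = 7/2]
   → D = (-17/2, -4/3)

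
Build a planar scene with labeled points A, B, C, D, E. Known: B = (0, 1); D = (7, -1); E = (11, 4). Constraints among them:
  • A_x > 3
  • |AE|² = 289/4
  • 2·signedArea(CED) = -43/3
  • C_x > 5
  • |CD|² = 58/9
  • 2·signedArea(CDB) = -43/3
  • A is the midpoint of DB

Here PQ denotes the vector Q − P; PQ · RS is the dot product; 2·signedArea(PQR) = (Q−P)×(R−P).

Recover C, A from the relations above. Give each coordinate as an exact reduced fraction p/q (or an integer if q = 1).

1. C_x = 6  [2·signedArea(CED) = -43/3 ∩ 2·signedArea(CDB) = -43/3]
2. C_y = 4/3  [2·signedArea(CED) = -43/3 ∩ 2·signedArea(CDB) = -43/3]
   → C = (6, 4/3)
3. A_x = 7/2  [A is the midpoint of DB]
4. A_y = 0  [A is the midpoint of DB]
   → A = (7/2, 0)

A = (7/2, 0)
C = (6, 4/3)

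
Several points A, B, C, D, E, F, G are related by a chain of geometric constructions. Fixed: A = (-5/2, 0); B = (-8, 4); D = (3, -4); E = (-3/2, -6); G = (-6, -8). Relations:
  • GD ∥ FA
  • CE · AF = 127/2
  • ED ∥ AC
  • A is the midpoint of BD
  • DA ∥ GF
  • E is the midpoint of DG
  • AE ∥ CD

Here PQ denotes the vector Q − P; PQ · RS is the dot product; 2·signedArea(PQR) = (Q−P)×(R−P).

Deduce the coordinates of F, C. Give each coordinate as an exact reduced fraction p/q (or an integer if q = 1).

1. F_x = -23/2  [GD ∥ FA ∩ DA ∥ GF]
2. F_y = -4  [GD ∥ FA ∩ DA ∥ GF]
   → F = (-23/2, -4)
3. C_x = 2  [AE ∥ CD ∩ ED ∥ AC]
4. C_y = 2  [AE ∥ CD ∩ ED ∥ AC]
   → C = (2, 2)

C = (2, 2)
F = (-23/2, -4)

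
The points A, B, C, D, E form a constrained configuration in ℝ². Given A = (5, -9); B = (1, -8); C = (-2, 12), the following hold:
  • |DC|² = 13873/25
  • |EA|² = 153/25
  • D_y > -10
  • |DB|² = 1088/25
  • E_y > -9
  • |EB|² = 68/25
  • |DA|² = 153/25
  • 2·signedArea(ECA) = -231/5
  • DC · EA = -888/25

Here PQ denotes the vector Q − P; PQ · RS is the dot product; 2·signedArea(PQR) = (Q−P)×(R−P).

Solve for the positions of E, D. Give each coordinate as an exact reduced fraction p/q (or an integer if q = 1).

D = (37/5, -48/5)
E = (13/5, -42/5)

1. E_x = 13/5  [line 21·x + 7·y + 21/5 = 0 ∩ |EA|² = 153/25]
2. E_y = -42/5  [line 21·x + 7·y + 21/5 = 0 ∩ |EA|² = 153/25]
   → E = (13/5, -42/5)
3. D_x = 37/5  [line -12/5·x + 3/5·y + 588/25 = 0 ∩ |DA|² = 153/25]
4. D_y = -48/5  [line -12/5·x + 3/5·y + 588/25 = 0 ∩ |DA|² = 153/25]
   → D = (37/5, -48/5)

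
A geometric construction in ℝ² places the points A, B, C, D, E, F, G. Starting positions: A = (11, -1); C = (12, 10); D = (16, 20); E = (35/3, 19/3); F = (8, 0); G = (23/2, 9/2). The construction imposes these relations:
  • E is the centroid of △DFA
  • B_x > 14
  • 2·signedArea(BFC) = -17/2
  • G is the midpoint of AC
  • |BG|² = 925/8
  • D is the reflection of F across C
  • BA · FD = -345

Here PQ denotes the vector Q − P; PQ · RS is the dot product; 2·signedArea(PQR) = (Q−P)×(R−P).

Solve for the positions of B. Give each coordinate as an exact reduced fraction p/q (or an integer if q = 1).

B = (59/4, 59/4)

1. B_x = 59/4  [2·signedArea(BFC) = -17/2 ∩ BA · FD = -345]
2. B_y = 59/4  [2·signedArea(BFC) = -17/2 ∩ BA · FD = -345]
   → B = (59/4, 59/4)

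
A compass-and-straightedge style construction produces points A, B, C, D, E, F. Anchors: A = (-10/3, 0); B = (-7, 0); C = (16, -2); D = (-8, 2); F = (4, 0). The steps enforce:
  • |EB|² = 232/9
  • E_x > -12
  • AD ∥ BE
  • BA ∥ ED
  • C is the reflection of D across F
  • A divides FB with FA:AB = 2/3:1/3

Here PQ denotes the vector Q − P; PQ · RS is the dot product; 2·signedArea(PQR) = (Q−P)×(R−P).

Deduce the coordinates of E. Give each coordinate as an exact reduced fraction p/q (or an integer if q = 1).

1. E_x = -35/3  [BA ∥ ED ∩ AD ∥ BE]
2. E_y = 2  [BA ∥ ED ∩ AD ∥ BE]
   → E = (-35/3, 2)

E = (-35/3, 2)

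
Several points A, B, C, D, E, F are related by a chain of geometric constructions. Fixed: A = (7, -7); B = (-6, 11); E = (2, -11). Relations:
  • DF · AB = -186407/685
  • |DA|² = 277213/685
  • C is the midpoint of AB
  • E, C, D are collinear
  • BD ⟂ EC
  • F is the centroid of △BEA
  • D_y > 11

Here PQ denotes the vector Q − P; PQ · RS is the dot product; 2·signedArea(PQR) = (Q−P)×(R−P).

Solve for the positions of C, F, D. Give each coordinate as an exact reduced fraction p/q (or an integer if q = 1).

1. C_x = 1/2  [C is the midpoint of AB]
2. C_y = 2  [C is the midpoint of AB]
   → C = (1/2, 2)
3. F_x = 1  [F is the centroid of △BEA]
4. F_y = -7/3  [F is the centroid of △BEA]
   → F = (1, -7/3)
5. D_x = -418/685  [E, C, D are collinear ∩ BD ⟂ EC]
6. D_y = 7961/685  [E, C, D are collinear ∩ BD ⟂ EC]
   → D = (-418/685, 7961/685)

C = (1/2, 2)
D = (-418/685, 7961/685)
F = (1, -7/3)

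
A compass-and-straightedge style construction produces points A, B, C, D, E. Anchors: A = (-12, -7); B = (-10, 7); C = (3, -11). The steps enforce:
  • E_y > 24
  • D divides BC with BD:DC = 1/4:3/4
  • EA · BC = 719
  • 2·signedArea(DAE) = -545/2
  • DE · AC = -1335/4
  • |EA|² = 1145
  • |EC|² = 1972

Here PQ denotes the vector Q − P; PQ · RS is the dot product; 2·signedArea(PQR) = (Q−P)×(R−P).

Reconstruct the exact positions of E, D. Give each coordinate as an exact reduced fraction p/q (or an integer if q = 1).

D = (-27/4, 5/2)
E = (-23, 25)

1. E_x = -23  [line -13·x + 18·y + -749 = 0 ∩ |EC|² = 1972]
2. E_y = 25  [line -13·x + 18·y + -749 = 0 ∩ |EC|² = 1972]
   → E = (-23, 25)
3. D_x = -27/4  [D divides BC with BD:DC = 1/4:3/4]
4. D_y = 5/2  [D divides BC with BD:DC = 1/4:3/4]
   → D = (-27/4, 5/2)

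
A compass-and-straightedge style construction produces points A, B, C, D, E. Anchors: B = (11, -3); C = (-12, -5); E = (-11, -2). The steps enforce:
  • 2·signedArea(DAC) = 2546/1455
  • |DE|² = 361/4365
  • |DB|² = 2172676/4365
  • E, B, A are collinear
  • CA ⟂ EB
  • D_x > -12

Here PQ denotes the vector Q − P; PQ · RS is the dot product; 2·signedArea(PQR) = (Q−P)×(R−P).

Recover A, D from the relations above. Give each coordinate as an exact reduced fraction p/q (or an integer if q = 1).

A = (-5753/485, -951/485)
D = (-16423/1455, -2891/1455)

1. A_x = -5753/485  [E, B, A are collinear ∩ CA ⟂ EB]
2. A_y = -951/485  [E, B, A are collinear ∩ CA ⟂ EB]
   → A = (-5753/485, -951/485)
3. D_x = -16423/1455  [line 1474/485·x + -67/485·y + 49513/1455 = 0 ∩ |DE|² = 361/4365]
4. D_y = -2891/1455  [line 1474/485·x + -67/485·y + 49513/1455 = 0 ∩ |DE|² = 361/4365]
   → D = (-16423/1455, -2891/1455)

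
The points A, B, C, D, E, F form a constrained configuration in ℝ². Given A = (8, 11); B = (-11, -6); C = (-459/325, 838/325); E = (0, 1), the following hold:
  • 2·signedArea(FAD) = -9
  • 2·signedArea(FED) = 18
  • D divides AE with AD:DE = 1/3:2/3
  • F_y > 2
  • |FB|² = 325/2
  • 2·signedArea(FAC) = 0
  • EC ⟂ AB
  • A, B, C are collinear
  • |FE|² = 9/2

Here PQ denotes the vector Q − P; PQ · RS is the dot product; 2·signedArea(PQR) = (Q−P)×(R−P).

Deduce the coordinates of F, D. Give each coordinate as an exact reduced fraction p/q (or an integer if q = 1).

1. F_x = -3/2  [line 2737/325·x + -3059/325·y + 11753/325 = 0 ∩ |FB|² = 325/2]
2. F_y = 5/2  [line 2737/325·x + -3059/325·y + 11753/325 = 0 ∩ |FB|² = 325/2]
   → F = (-3/2, 5/2)
3. D_x = 16/3  [D divides AE with AD:DE = 1/3:2/3]
4. D_y = 23/3  [D divides AE with AD:DE = 1/3:2/3]
   → D = (16/3, 23/3)

D = (16/3, 23/3)
F = (-3/2, 5/2)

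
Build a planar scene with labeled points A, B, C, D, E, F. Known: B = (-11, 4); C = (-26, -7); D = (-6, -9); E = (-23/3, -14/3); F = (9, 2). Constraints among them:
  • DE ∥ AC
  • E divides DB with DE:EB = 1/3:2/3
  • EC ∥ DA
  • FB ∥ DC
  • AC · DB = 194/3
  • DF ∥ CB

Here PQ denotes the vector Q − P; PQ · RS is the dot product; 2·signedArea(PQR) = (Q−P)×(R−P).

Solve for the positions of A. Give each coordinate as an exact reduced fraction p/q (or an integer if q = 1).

A = (-73/3, -34/3)

1. A_x = -73/3  [DE ∥ AC ∩ EC ∥ DA]
2. A_y = -34/3  [DE ∥ AC ∩ EC ∥ DA]
   → A = (-73/3, -34/3)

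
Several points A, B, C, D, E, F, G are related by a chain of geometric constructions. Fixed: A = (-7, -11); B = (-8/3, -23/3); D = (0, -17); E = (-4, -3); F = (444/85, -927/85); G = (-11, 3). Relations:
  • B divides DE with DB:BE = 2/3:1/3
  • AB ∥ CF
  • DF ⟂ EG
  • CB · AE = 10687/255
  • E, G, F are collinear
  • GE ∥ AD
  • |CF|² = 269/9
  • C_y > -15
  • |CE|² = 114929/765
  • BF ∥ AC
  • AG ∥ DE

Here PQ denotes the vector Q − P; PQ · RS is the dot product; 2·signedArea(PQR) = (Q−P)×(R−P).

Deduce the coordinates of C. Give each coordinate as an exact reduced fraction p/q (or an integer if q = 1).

1. C_x = 227/255  [AB ∥ CF ∩ BF ∥ AC]
2. C_y = -3631/255  [AB ∥ CF ∩ BF ∥ AC]
   → C = (227/255, -3631/255)

C = (227/255, -3631/255)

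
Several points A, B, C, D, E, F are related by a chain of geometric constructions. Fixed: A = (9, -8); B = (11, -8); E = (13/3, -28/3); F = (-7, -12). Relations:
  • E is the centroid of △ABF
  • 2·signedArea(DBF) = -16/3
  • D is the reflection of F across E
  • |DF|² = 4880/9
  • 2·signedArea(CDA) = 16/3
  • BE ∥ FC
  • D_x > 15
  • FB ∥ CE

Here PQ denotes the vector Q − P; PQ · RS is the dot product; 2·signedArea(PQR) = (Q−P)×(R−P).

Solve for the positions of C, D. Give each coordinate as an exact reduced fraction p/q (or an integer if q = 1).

1. C_x = -41/3  [FB ∥ CE ∩ BE ∥ FC]
2. C_y = -40/3  [FB ∥ CE ∩ BE ∥ FC]
   → C = (-41/3, -40/3)
3. D_x = 47/3  [D is the reflection of F across E]
4. D_y = -20/3  [D is the reflection of F across E]
   → D = (47/3, -20/3)

C = (-41/3, -40/3)
D = (47/3, -20/3)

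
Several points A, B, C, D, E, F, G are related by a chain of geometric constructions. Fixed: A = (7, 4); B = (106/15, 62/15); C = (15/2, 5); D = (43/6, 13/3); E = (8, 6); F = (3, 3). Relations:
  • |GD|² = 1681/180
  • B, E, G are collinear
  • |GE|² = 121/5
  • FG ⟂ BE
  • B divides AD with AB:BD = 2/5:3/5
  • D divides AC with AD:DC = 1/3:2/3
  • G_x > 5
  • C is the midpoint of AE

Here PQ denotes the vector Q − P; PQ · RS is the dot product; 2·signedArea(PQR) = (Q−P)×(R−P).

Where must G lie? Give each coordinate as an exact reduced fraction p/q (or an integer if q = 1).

G = (29/5, 8/5)

1. G_x = 29/5  [B, E, G are collinear ∩ FG ⟂ BE]
2. G_y = 8/5  [B, E, G are collinear ∩ FG ⟂ BE]
   → G = (29/5, 8/5)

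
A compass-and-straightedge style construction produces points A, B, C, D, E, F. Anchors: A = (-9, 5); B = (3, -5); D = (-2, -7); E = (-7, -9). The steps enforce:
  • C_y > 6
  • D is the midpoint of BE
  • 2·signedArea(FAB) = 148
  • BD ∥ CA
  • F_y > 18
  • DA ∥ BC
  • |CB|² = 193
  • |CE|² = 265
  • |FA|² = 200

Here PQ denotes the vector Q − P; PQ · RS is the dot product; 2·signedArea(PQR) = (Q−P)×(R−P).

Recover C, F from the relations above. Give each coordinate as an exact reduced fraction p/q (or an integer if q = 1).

C = (-4, 7)
F = (-11, 19)

1. C_x = -4  [BD ∥ CA ∩ DA ∥ BC]
2. C_y = 7  [BD ∥ CA ∩ DA ∥ BC]
   → C = (-4, 7)
3. F_x = -11  [line 10·x + 12·y + -118 = 0 ∩ |FA|² = 200]
4. F_y = 19  [line 10·x + 12·y + -118 = 0 ∩ |FA|² = 200]
   → F = (-11, 19)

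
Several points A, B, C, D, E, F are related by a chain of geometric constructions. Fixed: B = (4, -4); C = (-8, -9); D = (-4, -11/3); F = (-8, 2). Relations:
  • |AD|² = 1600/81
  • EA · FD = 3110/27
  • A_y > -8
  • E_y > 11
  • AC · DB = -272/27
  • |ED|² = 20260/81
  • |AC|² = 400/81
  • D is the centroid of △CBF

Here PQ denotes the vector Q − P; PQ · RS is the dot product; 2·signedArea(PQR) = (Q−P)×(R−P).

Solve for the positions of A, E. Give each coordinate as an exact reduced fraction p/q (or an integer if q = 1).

1. A_x = -20/3  [line -8·x + 1/3·y + -1375/27 = 0 ∩ |AC|² = 400/81]
2. A_y = -65/9  [line -8·x + 1/3·y + -1375/27 = 0 ∩ |AC|² = 400/81]
   → A = (-20/3, -65/9)
3. E_x = -28/3  [line -4·x + 17/3·y + -2725/27 = 0 ∩ |ED|² = 20260/81]
4. E_y = 101/9  [line -4·x + 17/3·y + -2725/27 = 0 ∩ |ED|² = 20260/81]
   → E = (-28/3, 101/9)

A = (-20/3, -65/9)
E = (-28/3, 101/9)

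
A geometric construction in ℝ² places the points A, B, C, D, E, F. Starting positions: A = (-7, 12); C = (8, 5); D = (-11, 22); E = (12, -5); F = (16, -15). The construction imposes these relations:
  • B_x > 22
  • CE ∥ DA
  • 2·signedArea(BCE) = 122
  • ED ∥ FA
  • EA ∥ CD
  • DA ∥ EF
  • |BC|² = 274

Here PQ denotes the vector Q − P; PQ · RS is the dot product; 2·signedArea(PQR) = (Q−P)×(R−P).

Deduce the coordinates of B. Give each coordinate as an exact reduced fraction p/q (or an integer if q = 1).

1. B_x = 23  [line 10·x + 4·y + -222 = 0 ∩ |BC|² = 274]
2. B_y = -2  [line 10·x + 4·y + -222 = 0 ∩ |BC|² = 274]
   → B = (23, -2)

B = (23, -2)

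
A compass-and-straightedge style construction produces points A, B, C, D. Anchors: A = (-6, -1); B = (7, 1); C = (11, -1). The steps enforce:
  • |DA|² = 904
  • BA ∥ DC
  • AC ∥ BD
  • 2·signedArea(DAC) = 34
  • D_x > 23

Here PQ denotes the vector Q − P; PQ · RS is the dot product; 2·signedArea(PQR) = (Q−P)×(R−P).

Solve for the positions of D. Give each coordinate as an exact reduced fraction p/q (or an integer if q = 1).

D = (24, 1)

1. D_x = 24  [BA ∥ DC ∩ AC ∥ BD]
2. D_y = 1  [BA ∥ DC ∩ AC ∥ BD]
   → D = (24, 1)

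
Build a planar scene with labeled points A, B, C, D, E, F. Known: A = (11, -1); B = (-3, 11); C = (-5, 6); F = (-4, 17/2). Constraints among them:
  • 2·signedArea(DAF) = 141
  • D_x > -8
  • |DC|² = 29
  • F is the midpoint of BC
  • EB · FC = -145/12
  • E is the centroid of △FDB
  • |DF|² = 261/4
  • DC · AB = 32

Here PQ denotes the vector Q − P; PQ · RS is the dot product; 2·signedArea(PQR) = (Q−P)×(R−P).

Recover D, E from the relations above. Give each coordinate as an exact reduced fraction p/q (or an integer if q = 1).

D = (-7, 1)
E = (-14/3, 41/6)

1. D_x = -7  [2·signedArea(DAF) = 141 ∩ DC · AB = 32]
2. D_y = 1  [2·signedArea(DAF) = 141 ∩ DC · AB = 32]
   → D = (-7, 1)
3. E_x = -14/3  [E is the centroid of △FDB]
4. E_y = 41/6  [E is the centroid of △FDB]
   → E = (-14/3, 41/6)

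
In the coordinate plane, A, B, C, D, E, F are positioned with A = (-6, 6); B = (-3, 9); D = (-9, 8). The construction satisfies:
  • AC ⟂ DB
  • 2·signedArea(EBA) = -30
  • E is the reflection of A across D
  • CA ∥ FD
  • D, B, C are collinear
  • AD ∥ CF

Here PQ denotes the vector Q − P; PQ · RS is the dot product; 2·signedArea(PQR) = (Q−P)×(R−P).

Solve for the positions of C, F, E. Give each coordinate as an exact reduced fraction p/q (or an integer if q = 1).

C = (-237/37, 312/37)
E = (-12, 10)
F = (-348/37, 386/37)

1. C_x = -237/37  [D, B, C are collinear ∩ AC ⟂ DB]
2. C_y = 312/37  [D, B, C are collinear ∩ AC ⟂ DB]
   → C = (-237/37, 312/37)
3. F_x = -348/37  [CA ∥ FD ∩ AD ∥ CF]
4. F_y = 386/37  [CA ∥ FD ∩ AD ∥ CF]
   → F = (-348/37, 386/37)
5. E_x = -12  [E is the reflection of A across D]
6. E_y = 10  [E is the reflection of A across D]
   → E = (-12, 10)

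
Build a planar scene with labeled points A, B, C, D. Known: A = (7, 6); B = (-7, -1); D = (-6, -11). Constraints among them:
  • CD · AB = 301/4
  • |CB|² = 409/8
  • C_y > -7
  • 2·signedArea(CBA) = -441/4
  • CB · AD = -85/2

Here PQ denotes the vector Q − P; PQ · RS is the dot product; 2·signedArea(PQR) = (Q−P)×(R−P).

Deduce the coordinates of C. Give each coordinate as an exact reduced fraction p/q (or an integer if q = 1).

1. C_x = -11/4  [CB · AD = -85/2 ∩ CD · AB = 301/4]
2. C_y = -27/4  [CB · AD = -85/2 ∩ CD · AB = 301/4]
   → C = (-11/4, -27/4)

C = (-11/4, -27/4)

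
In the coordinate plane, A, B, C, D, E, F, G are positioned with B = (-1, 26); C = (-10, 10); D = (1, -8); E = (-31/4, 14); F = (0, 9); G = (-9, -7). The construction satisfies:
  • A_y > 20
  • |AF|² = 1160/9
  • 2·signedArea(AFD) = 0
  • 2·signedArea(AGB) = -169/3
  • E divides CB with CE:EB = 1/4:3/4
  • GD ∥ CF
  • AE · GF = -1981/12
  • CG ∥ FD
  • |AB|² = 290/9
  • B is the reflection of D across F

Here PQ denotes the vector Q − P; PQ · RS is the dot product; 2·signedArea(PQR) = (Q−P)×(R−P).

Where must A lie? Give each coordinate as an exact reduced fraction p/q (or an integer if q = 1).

A = (-2/3, 61/3)

1. A_x = -2/3  [2·signedArea(AFD) = 0 ∩ AE · GF = -1981/12]
2. A_y = 61/3  [2·signedArea(AFD) = 0 ∩ AE · GF = -1981/12]
   → A = (-2/3, 61/3)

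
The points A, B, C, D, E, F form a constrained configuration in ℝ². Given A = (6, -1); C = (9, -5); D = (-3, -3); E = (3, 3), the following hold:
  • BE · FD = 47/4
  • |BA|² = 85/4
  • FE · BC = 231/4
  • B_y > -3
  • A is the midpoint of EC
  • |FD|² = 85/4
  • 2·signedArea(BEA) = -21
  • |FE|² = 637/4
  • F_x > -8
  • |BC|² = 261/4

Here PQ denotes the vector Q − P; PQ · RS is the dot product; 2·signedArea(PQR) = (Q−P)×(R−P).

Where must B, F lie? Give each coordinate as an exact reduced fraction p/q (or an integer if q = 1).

1. B_x = 3/2  [line 4·x + 3·y + 0 = 0 ∩ |BA|² = 85/4]
2. B_y = -2  [line 4·x + 3·y + 0 = 0 ∩ |BA|² = 85/4]
   → B = (3/2, -2)
3. F_x = -15/2  [FE · BC = 231/4 ∩ BE · FD = 47/4]
4. F_y = -4  [FE · BC = 231/4 ∩ BE · FD = 47/4]
   → F = (-15/2, -4)

B = (3/2, -2)
F = (-15/2, -4)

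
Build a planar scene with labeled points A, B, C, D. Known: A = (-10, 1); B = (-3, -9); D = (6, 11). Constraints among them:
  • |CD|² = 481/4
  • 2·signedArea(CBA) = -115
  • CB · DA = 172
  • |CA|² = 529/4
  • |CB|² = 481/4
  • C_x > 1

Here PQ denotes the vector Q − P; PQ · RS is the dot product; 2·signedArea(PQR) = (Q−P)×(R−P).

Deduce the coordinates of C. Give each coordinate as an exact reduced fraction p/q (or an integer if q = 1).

1. C_x = 3/2  [2·signedArea(CBA) = -115 ∩ CB · DA = 172]
2. C_y = 1  [2·signedArea(CBA) = -115 ∩ CB · DA = 172]
   → C = (3/2, 1)

C = (3/2, 1)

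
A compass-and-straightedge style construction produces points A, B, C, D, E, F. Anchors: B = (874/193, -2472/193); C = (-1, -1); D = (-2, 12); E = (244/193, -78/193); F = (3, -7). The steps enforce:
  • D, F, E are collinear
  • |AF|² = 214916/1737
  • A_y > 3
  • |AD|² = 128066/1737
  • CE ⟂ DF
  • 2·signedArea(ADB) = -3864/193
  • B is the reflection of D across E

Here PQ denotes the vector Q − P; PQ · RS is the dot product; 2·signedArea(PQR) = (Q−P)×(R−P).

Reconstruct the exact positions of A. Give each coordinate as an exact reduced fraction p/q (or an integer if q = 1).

A = (-335/579, 2045/579)

1. A_x = -335/579  [line 4788/193·x + 1260/193·y + -1680/193 = 0 ∩ |AF|² = 214916/1737]
2. A_y = 2045/579  [line 4788/193·x + 1260/193·y + -1680/193 = 0 ∩ |AF|² = 214916/1737]
   → A = (-335/579, 2045/579)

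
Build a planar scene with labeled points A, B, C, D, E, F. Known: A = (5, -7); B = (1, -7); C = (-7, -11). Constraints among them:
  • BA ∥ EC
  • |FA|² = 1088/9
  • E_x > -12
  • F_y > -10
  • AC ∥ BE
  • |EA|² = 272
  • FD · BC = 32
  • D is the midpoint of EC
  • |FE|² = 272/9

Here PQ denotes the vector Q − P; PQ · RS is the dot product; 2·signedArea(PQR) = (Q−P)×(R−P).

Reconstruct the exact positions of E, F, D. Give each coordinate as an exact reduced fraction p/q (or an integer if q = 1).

D = (-9, -11)
E = (-11, -11)
F = (-17/3, -29/3)

1. E_x = -11  [BA ∥ EC ∩ AC ∥ BE]
2. E_y = -11  [BA ∥ EC ∩ AC ∥ BE]
   → E = (-11, -11)
3. D_x = -9  [D is the midpoint of EC]
4. D_y = -11  [D is the midpoint of EC]
   → D = (-9, -11)
5. F_x = -17/3  [line 8·x + 4·y + 84 = 0 ∩ |FA|² = 1088/9]
6. F_y = -29/3  [line 8·x + 4·y + 84 = 0 ∩ |FA|² = 1088/9]
   → F = (-17/3, -29/3)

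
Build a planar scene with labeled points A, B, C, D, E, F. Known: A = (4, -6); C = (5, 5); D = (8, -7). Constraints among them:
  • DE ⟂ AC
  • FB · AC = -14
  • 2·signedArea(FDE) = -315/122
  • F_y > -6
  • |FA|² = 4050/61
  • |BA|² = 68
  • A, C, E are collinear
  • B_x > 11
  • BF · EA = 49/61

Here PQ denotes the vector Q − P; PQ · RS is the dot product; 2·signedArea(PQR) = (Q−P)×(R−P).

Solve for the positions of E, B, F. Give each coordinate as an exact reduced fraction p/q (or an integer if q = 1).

1. E_x = 481/122  [A, C, E are collinear ∩ DE ⟂ AC]
2. E_y = -809/122  [A, C, E are collinear ∩ DE ⟂ AC]
   → E = (481/122, -809/122)
3. F_x = -251/61  [line -45/122·x + -495/122·y + -1395/61 = 0 ∩ |FA|² = 4050/61]
4. F_y = -321/61  [line -45/122·x + -495/122·y + -1395/61 = 0 ∩ |FA|² = 4050/61]
   → F = (-251/61, -321/61)
5. B_x = 12  [line -7/122·x + -77/122·y + -266/61 = 0 ∩ |BA|² = 68]
6. B_y = -8  [line -7/122·x + -77/122·y + -266/61 = 0 ∩ |BA|² = 68]
   → B = (12, -8)

B = (12, -8)
E = (481/122, -809/122)
F = (-251/61, -321/61)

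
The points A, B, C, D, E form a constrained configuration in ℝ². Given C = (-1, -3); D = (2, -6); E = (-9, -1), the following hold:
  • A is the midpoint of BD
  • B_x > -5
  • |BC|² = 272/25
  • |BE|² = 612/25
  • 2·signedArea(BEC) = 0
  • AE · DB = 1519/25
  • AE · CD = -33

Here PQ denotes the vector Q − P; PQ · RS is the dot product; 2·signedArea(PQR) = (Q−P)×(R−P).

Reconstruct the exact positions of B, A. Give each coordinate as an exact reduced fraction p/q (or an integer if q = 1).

A = (-11/10, -41/10)
B = (-21/5, -11/5)

1. B_x = -21/5  [line 2·x + 8·y + 26 = 0 ∩ |BE|² = 612/25]
2. B_y = -11/5  [line 2·x + 8·y + 26 = 0 ∩ |BE|² = 612/25]
   → B = (-21/5, -11/5)
3. A_x = -11/10  [A is the midpoint of BD]
4. A_y = -41/10  [A is the midpoint of BD]
   → A = (-11/10, -41/10)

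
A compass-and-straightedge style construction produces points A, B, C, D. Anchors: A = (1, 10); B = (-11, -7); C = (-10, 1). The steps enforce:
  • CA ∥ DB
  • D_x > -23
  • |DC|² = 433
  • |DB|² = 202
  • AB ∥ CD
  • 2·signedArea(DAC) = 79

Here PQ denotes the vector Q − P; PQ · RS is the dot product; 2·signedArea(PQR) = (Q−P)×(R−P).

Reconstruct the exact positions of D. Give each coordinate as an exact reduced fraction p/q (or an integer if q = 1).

D = (-22, -16)

1. D_x = -22  [CA ∥ DB ∩ AB ∥ CD]
2. D_y = -16  [CA ∥ DB ∩ AB ∥ CD]
   → D = (-22, -16)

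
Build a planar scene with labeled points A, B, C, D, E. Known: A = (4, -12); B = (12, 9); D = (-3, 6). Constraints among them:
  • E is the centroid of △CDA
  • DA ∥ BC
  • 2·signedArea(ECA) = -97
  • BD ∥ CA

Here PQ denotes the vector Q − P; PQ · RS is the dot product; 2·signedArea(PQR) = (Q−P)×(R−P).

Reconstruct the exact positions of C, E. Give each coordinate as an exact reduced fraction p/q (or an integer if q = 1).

C = (19, -9)
E = (20/3, -5)

1. C_x = 19  [BD ∥ CA ∩ DA ∥ BC]
2. C_y = -9  [BD ∥ CA ∩ DA ∥ BC]
   → C = (19, -9)
3. E_x = 20/3  [E is the centroid of △CDA]
4. E_y = -5  [E is the centroid of △CDA]
   → E = (20/3, -5)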